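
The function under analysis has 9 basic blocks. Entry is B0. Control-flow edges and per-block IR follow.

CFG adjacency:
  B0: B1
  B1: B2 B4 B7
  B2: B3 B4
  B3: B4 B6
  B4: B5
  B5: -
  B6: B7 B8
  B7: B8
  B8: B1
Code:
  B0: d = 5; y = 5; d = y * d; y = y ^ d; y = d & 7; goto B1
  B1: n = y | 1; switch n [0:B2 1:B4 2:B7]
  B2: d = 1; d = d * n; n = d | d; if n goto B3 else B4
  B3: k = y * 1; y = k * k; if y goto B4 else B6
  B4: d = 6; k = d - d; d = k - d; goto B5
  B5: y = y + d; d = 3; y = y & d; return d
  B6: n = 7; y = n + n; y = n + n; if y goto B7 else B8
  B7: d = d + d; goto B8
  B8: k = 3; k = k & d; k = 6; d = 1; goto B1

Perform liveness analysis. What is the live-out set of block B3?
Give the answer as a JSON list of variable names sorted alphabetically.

Per-block:
  B0 def {d,y} use ∅
  B1 def {n} use {y}
  B2 def {d,n} use {n}
  B3 def {k,y} use {y}
  B4 def {d,k} use ∅
  B5 def {d,y} use {d,y}
  B6 def {n,y} use ∅
  B7 def {d} use {d}
  B8 def {d,k} use {d}

Liveness:
  live B0: ∅→{d,y}
  live B1: {d,y}→{d,n,y}
  live B2: {n,y}→{d,y}
  live B3: {d,y}→{d,y}
  live B4: {y}→{d,y}
  live B5: {d,y}→∅
  live B6: {d}→{d,y}
  live B7: {d,y}→{d,y}
  live B8: {d,y}→{d,y}

live-out(B3) = ["d", "y"]

Answer: ["d", "y"]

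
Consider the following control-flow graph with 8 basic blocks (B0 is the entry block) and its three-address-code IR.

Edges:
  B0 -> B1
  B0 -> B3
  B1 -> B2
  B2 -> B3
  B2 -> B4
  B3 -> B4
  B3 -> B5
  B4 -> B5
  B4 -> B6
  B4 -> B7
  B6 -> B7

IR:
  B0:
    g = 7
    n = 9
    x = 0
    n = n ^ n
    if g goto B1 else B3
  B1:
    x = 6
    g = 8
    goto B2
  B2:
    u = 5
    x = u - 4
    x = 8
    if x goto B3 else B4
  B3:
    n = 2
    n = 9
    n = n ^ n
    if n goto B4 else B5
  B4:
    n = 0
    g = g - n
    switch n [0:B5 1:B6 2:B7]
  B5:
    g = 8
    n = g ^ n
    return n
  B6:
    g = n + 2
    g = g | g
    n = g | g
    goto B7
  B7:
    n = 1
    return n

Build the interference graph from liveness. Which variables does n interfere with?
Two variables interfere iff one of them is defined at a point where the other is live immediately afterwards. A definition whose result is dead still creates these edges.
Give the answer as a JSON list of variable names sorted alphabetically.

Answer: ["g", "x"]

Working:
Block summaries:
  B0 def {g,n,x} use ∅
  B1 def {g,x} use ∅
  B2 def {u,x} use ∅
  B3 def {n} use ∅
  B4 def {g,n} use {g}
  B5 def {g,n} use {n}
  B6 def {g,n} use {n}
  B7 def {n} use ∅

Liveness:
  B0 li=∅ lo={g}
  B1 li=∅ lo={g}
  B2 li={g} lo={g}
  B3 li={g} lo={g,n}
  B4 li={g} lo={n}
  B5 li={n} lo=∅
  B6 li={n} lo=∅
  B7 li=∅ lo=∅

Interfere edges:
  g↔{n,u,x}
  n↔{g,x}
  u↔{g}
  x↔{g,n}

N(n) = ["g", "x"]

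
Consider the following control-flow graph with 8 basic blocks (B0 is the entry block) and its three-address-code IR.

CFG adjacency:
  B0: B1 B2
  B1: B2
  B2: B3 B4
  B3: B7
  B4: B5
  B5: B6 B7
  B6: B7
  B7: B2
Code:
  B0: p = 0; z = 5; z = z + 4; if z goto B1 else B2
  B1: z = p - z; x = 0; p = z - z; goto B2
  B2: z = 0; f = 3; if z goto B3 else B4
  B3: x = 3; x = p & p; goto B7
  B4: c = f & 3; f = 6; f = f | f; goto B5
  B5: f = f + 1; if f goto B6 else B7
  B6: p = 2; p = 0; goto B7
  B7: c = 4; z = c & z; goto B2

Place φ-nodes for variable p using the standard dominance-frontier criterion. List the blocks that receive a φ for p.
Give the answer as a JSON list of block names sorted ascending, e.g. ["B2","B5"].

idom tree: B1←B0 B2←B0 B3←B2 B4←B2 B5←B4 B6←B5 B7←B2
Dom at joins:
  B2: preds {B0,B1,B7}: {B0} ∩ {B0,B1} ∩ {B0,B2,B7} = {B0}; idom=B0
  B7: preds {B3,B5,B6}: {B0,B2,B3} ∩ {B0,B2,B4,B5} ∩ {B0,B2,B4,B5,B6} = {B0,B2}; idom=B2

Frontier:
  join B2 pred B0: · stop@B0
  join B2 pred B1: B1 stop@B0
  join B2 pred B7: B7→B2 stop@B0
  join B7 pred B3: B3 stop@B2
  join B7 pred B5: B5→B4 stop@B2
  join B7 pred B6: B6→B5→B4 stop@B2
  B0 → ∅
  B1 → {B2}
  B2 → {B2}
  B3 → {B7}
  B4 → {B7}
  B5 → {B7}
  B6 → {B7}
  B7 → {B2}

φ for p: defs {B0,B1,B6}
  DF⁺ = {B2,B7}

Answer: ["B2", "B7"]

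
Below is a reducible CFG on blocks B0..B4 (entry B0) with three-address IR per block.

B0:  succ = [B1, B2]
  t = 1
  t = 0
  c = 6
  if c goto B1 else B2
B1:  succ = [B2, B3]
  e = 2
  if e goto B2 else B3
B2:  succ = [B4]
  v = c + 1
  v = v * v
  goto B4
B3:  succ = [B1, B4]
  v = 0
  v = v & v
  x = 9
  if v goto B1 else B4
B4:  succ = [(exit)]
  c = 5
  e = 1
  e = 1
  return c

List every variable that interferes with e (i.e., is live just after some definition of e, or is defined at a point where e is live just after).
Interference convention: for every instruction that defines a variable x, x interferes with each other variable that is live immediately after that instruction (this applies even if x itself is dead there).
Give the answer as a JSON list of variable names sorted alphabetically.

Block summaries:
  B0 def {c,t} use ∅
  B1 def {e} use ∅
  B2 def {v} use {c}
  B3 def {v,x} use ∅
  B4 def {c,e} use ∅

Liveness:
  B0 li=∅ lo={c}
  B1 li={c} lo={c}
  B2 li={c} lo=∅
  B3 li={c} lo={c}
  B4 li=∅ lo=∅

Conflict graph:
  c: {e,v,x}
  e: {c}
  t: ∅
  v: {c,x}
  x: {c,v}

N(e) = ["c"]

Answer: ["c"]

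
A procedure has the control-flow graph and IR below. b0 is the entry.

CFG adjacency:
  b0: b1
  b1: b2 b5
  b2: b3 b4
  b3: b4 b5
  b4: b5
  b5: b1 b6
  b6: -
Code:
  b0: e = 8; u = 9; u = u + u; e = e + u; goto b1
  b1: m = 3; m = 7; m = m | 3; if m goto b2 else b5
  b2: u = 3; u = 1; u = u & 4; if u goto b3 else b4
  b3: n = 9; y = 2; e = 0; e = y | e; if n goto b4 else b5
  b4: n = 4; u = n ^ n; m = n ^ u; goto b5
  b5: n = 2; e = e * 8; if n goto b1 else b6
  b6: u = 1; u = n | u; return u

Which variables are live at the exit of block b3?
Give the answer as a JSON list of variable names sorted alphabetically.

Answer: ["e"]

Analysis:
Per-block:
  b0: def={e,u} ue=∅
  b1: def={m} ue=∅
  b2: def={u} ue=∅
  b3: def={e,n,y} ue=∅
  b4: def={m,n,u} ue=∅
  b5: def={e,n} ue={e}
  b6: def={u} ue={n}

Live sets:
  live b0: ∅→{e}
  live b1: {e}→{e}
  live b2: {e}→{e}
  live b3: ∅→{e}
  live b4: {e}→{e}
  live b5: {e}→{e,n}
  live b6: {n}→∅

live-out(b3) = ["e"]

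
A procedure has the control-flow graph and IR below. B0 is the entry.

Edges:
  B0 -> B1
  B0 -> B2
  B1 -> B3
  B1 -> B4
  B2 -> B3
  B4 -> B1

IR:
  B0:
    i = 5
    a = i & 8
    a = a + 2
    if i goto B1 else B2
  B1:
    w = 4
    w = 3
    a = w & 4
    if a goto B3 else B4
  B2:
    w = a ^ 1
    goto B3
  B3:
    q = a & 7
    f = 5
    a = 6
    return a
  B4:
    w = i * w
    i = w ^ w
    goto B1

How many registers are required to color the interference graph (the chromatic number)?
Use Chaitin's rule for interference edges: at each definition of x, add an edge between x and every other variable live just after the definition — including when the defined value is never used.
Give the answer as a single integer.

Answer: 3

Derivation:
Per-block:
  B0 def {a,i} use ∅
  B1 def {a,w} use ∅
  B2 def {w} use {a}
  B3 def {a,f,q} use {a}
  B4 def {i,w} use {i,w}

Backward fixpoint:
  live B0: ∅→{a,i}
  live B1: {i}→{a,i,w}
  live B2: {a}→{a}
  live B3: {a}→∅
  live B4: {i,w}→{i}

Interference:
  a: {i,w}
  f: ∅
  i: {a,w}
  q: ∅
  w: {a,i}

Chromatic number:
  {a,i,w} pairwise interfere (3-clique) ⇒ χ ≥ 3
  3-colouring: R0={a,f,q}  R1={i}  R2={w}
  χ = 3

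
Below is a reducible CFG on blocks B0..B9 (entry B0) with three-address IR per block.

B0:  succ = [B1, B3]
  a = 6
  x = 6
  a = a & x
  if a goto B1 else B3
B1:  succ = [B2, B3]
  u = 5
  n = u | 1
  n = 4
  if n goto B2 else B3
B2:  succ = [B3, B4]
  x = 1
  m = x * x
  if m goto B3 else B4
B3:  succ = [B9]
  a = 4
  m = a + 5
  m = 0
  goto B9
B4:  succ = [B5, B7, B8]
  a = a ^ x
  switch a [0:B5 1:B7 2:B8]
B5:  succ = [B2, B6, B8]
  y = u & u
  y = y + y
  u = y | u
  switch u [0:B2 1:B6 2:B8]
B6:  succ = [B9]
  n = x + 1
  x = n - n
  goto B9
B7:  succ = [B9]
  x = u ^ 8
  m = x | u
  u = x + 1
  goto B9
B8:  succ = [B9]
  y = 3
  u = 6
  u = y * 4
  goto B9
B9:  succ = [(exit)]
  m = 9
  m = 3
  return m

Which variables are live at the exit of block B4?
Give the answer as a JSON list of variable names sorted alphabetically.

Block summaries:
  B0 def {a,x} use ∅
  B1 def {n,u} use ∅
  B2 def {m,x} use ∅
  B3 def {a,m} use ∅
  B4 def {a} use {a,x}
  B5 def {u,y} use {u}
  B6 def {n,x} use {x}
  B7 def {m,u,x} use {u}
  B8 def {u,y} use ∅
  B9 def {m} use ∅

Backward fixpoint:
  live B0: ∅→{a}
  live B1: {a}→{a,u}
  live B2: {a,u}→{a,u,x}
  live B3: ∅→∅
  live B4: {a,u,x}→{a,u,x}
  live B5: {a,u,x}→{a,u,x}
  live B6: {x}→∅
  live B7: {u}→∅
  live B8: ∅→∅
  live B9: ∅→∅

live-out(B4) = ["a", "u", "x"]

Answer: ["a", "u", "x"]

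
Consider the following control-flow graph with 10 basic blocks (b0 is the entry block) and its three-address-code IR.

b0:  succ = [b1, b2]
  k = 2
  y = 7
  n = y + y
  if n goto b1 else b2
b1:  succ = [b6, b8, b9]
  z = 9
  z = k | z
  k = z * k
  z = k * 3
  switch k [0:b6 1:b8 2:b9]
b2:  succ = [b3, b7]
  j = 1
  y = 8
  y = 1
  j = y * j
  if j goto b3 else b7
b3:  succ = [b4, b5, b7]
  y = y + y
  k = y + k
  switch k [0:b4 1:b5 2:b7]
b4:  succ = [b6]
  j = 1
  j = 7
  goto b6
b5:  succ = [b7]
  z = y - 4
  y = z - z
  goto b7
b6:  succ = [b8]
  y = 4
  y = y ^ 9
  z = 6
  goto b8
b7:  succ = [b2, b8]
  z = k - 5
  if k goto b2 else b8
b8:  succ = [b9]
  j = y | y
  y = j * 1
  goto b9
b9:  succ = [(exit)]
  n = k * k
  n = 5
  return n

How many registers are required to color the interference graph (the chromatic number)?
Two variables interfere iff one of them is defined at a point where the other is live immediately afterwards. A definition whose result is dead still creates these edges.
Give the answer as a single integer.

Answer: 3

Derivation:
Per-block:
  b0: {k,n,y} / ∅
  b1: {k,z} / {k}
  b2: {j,y} / ∅
  b3: {k,y} / {k,y}
  b4: {j} / ∅
  b5: {y,z} / {y}
  b6: {y,z} / ∅
  b7: {z} / {k}
  b8: {j,y} / {y}
  b9: {n} / {k}

Backward fixpoint:
  b0: in=∅ out={k,y}
  b1: in={k,y} out={k,y}
  b2: in={k} out={k,y}
  b3: in={k,y} out={k,y}
  b4: in={k} out={k}
  b5: in={k,y} out={k,y}
  b6: in={k} out={k,y}
  b7: in={k,y} out={k,y}
  b8: in={k,y} out={k}
  b9: in={k} out=∅

Interference:
  j — {k,y}
  k — {j,n,y,z}
  n — {k,y}
  y — {j,k,n,z}
  z — {k,y}

Colouring:
  {j,k,y} pairwise interfere (3-clique) ⇒ χ ≥ 3
  assign j→r2 k→r0 n→r2 y→r1 z→r2 — no edge inside a register ⇒ χ ≤ 3
  χ = 3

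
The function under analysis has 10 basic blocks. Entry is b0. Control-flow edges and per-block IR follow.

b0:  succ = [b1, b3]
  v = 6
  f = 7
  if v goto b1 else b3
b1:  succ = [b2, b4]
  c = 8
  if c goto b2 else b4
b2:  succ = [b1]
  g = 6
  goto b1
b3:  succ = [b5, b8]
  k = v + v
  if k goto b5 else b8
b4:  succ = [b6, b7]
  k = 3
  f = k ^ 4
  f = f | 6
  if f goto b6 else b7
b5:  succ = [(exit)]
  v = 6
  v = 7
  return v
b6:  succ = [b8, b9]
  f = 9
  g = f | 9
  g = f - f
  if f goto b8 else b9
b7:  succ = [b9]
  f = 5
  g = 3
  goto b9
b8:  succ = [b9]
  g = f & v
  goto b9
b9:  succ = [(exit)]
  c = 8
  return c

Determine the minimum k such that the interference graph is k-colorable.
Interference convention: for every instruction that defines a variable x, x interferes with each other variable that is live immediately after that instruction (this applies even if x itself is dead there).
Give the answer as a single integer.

Per-block:
  b0: {f,v} / ∅
  b1: {c} / ∅
  b2: {g} / ∅
  b3: {k} / {v}
  b4: {f,k} / ∅
  b5: {v} / ∅
  b6: {f,g} / ∅
  b7: {f,g} / ∅
  b8: {g} / {f,v}
  b9: {c} / ∅

Backward fixpoint:
  live b0: ∅→{f,v}
  live b1: {v}→{v}
  live b2: {v}→{v}
  live b3: {f,v}→{f,v}
  live b4: {v}→{v}
  live b5: ∅→∅
  live b6: {v}→{f,v}
  live b7: ∅→∅
  live b8: {f,v}→∅
  live b9: ∅→∅

Conflict graph:
  c↔{v}
  f↔{g,k,v}
  g↔{f,v}
  k↔{f,v}
  v↔{c,f,g,k}

Registers:
  lower bound: {f,g,v} mutually conflict ⇒ χ ≥ 3
  assign c→r1 f→r1 g→r2 k→r2 v→r0 — no edge inside a register ⇒ χ ≤ 3
  χ = 3

Answer: 3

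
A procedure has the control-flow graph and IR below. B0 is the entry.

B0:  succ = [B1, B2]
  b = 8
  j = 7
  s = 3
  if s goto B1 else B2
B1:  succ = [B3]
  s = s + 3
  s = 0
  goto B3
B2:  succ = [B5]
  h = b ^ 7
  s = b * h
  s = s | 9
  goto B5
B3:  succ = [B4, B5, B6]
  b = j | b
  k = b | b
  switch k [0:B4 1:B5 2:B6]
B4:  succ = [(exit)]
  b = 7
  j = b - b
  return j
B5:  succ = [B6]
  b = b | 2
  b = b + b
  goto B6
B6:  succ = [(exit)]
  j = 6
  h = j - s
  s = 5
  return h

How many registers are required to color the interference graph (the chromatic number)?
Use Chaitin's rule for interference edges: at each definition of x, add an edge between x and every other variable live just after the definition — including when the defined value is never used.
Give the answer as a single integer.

Answer: 3

Derivation:
Block summaries:
  B0 def {b,j,s} use ∅
  B1 def {s} use {s}
  B2 def {h,s} use {b}
  B3 def {b,k} use {b,j}
  B4 def {b,j} use ∅
  B5 def {b} use {b}
  B6 def {h,j,s} use {s}

Liveness:
  B0: in=∅ out={b,j,s}
  B1: in={b,j,s} out={b,j,s}
  B2: in={b} out={b,s}
  B3: in={b,j,s} out={b,s}
  B4: in=∅ out=∅
  B5: in={b,s} out={s}
  B6: in={s} out=∅

Interfere edges:
  b — {h,j,k,s}
  h — {b,s}
  j — {b,s}
  k — {b,s}
  s — {b,h,j,k}

Colouring:
  clique {b,h,s} ⇒ need ≥ 3
  3-colouring: c0={b}  c1={s}  c2={h,j,k}
  χ = 3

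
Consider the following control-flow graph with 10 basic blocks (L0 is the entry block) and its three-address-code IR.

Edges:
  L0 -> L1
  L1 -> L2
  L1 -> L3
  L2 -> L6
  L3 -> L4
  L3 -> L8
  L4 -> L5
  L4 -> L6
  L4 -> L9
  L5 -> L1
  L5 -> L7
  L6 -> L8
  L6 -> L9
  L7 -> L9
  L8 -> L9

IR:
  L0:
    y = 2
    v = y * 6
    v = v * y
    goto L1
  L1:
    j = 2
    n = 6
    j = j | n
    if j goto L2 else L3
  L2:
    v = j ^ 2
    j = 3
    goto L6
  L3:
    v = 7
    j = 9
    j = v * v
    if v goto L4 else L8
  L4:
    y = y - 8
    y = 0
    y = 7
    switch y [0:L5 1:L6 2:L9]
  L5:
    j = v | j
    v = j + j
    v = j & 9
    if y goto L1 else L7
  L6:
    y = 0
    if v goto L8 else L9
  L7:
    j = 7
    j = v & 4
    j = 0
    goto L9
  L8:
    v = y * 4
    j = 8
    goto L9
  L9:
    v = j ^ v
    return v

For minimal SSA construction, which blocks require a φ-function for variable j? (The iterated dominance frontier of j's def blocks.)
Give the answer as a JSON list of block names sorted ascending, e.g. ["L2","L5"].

idom tree: L1←L0 L2←L1 L3←L1 L4←L3 L5←L4 L6←L1 L7←L5 L8←L1 L9←L1
Dom∩ at merges:
  L1: preds {L0,L5}: {L0} ∩ {L0,L1,L3,L4,L5} = {L0}; idom=L0
  L6: preds {L2,L4}: {L0,L1,L2} ∩ {L0,L1,L3,L4} = {L0,L1}; idom=L1
  L8: preds {L3,L6}: {L0,L1,L3} ∩ {L0,L1,L6} = {L0,L1}; idom=L1
  L9: preds {L4,L6,L7,L8}: {L0,L1,L3,L4} ∩ {L0,L1,L6} ∩ {L0,L1,L3,L4,L5,L7} ∩ {L0,L1,L8} = {L0,L1}; idom=L1

DF derivation:
  join L1 pred L0: · stop@L0
  join L1 pred L5: L5→L4→L3→L1 stop@L0
  join L6 pred L2: L2 stop@L1
  join L6 pred L4: L4→L3 stop@L1
  join L8 pred L3: L3 stop@L1
  join L8 pred L6: L6 stop@L1
  join L9 pred L4: L4→L3 stop@L1
  join L9 pred L6: L6 stop@L1
  join L9 pred L7: L7→L5→L4→L3 stop@L1
  join L9 pred L8: L8 stop@L1
  L0 → ∅
  L1 → {L1}
  L2 → {L6}
  L3 → {L1,L6,L8,L9}
  L4 → {L1,L6,L9}
  L5 → {L1,L9}
  L6 → {L8,L9}
  L7 → {L9}
  L8 → {L9}
  L9 → ∅

φ for j: defs {L1,L2,L3,L5,L7,L8}
  DF⁺ = {L1,L6,L8,L9}

Answer: ["L1", "L6", "L8", "L9"]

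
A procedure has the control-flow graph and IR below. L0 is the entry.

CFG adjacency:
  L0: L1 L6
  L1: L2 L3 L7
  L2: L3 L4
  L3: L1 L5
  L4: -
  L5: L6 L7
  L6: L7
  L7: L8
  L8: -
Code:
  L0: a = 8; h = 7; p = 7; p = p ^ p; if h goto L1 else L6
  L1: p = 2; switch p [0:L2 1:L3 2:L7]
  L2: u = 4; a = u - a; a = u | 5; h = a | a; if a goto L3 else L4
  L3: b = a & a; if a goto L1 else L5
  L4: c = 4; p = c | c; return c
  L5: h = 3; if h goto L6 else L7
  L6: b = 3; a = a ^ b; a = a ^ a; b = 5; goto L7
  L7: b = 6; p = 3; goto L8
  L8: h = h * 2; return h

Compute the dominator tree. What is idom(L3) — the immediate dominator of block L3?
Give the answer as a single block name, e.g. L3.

Answer: L1

Derivation:
idom tree: L1←L0 L2←L1 L3←L1 L4←L2 L5←L3 L6←L0 L7←L0 L8←L7
Dom at joins:
  L1: preds {L0,L3}: {L0} ∩ {L0,L1,L3} = {L0}; idom=L0
  L3: preds {L1,L2}: {L0,L1} ∩ {L0,L1,L2} = {L0,L1}; idom=L1
  L6: preds {L0,L5}: {L0} ∩ {L0,L1,L3,L5} = {L0}; idom=L0
  L7: preds {L1,L5,L6}: {L0,L1} ∩ {L0,L1,L3,L5} ∩ {L0,L6} = {L0}; idom=L0

idom(L3) = L1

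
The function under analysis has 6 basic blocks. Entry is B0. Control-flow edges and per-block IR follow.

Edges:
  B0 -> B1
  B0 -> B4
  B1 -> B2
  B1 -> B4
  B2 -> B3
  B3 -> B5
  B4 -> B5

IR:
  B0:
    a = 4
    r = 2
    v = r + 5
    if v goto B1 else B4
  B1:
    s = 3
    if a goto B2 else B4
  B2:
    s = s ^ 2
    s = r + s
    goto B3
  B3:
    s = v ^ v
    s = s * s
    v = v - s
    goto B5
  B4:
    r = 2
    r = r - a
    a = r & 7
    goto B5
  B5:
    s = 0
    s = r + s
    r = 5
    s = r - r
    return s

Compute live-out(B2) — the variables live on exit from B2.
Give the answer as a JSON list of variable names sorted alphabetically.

Per-block:
  B0 def {a,r,v} use ∅
  B1 def {s} use {a}
  B2 def {s} use {r,s}
  B3 def {s,v} use {v}
  B4 def {a,r} use {a}
  B5 def {r,s} use {r}

Backward fixpoint:
  live B0: ∅→{a,r,v}
  live B1: {a,r,v}→{a,r,s,v}
  live B2: {r,s,v}→{r,v}
  live B3: {r,v}→{r}
  live B4: {a}→{r}
  live B5: {r}→∅

live-out(B2) = ["r", "v"]

Answer: ["r", "v"]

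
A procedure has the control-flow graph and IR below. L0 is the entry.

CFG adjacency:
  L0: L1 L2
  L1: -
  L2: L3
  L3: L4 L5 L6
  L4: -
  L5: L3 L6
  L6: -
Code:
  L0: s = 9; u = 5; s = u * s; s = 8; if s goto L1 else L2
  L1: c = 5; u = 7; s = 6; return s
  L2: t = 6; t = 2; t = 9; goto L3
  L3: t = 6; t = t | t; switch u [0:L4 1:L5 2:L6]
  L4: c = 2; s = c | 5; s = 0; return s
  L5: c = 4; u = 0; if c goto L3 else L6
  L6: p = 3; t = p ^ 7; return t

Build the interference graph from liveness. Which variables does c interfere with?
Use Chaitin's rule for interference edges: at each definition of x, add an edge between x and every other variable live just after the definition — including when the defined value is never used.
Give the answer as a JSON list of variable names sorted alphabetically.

Block summaries:
  L0 def {s,u} use ∅
  L1 def {c,s,u} use ∅
  L2 def {t} use ∅
  L3 def {t} use {u}
  L4 def {c,s} use ∅
  L5 def {c,u} use ∅
  L6 def {p,t} use ∅

Live sets:
  live L0: ∅→{u}
  live L1: ∅→∅
  live L2: {u}→{u}
  live L3: {u}→∅
  live L4: ∅→∅
  live L5: ∅→{u}
  live L6: ∅→∅

Conflict graph:
  c↔{u}
  p↔∅
  s↔{u}
  t↔{u}
  u↔{c,s,t}

N(c) = ["u"]

Answer: ["u"]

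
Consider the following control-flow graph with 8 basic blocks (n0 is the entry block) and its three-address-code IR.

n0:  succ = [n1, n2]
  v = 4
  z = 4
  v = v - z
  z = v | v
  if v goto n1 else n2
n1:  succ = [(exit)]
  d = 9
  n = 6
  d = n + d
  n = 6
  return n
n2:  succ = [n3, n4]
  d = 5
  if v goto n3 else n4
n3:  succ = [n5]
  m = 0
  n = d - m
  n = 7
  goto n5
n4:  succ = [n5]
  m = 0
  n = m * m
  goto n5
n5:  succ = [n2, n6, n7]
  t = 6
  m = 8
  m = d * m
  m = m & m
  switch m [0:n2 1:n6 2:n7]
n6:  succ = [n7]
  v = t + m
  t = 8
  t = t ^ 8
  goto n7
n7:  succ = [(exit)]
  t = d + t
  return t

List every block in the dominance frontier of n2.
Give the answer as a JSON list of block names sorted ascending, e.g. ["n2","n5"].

Answer: ["n2"]

Working:
idom tree: n1←n0 n2←n0 n3←n2 n4←n2 n5←n2 n6←n5 n7←n5
Dom∩ at merges:
  n2: preds {n0,n5}: {n0} ∩ {n0,n2,n5} = {n0}; idom=n0
  n5: preds {n3,n4}: {n0,n2,n3} ∩ {n0,n2,n4} = {n0,n2}; idom=n2
  n7: preds {n5,n6}: {n0,n2,n5} ∩ {n0,n2,n5,n6} = {n0,n2,n5}; idom=n5

DF derivation:
  join n2 pred n0: · stop@n0
  join n2 pred n5: n5→n2 stop@n0
  join n5 pred n3: n3 stop@n2
  join n5 pred n4: n4 stop@n2
  join n7 pred n5: · stop@n5
  join n7 pred n6: n6 stop@n5
  n0: DF=∅
  n1: DF=∅
  n2: DF={n2}
  n3: DF={n5}
  n4: DF={n5}
  n5: DF={n2}
  n6: DF={n7}
  n7: DF=∅

DF(n2) = ["n2"]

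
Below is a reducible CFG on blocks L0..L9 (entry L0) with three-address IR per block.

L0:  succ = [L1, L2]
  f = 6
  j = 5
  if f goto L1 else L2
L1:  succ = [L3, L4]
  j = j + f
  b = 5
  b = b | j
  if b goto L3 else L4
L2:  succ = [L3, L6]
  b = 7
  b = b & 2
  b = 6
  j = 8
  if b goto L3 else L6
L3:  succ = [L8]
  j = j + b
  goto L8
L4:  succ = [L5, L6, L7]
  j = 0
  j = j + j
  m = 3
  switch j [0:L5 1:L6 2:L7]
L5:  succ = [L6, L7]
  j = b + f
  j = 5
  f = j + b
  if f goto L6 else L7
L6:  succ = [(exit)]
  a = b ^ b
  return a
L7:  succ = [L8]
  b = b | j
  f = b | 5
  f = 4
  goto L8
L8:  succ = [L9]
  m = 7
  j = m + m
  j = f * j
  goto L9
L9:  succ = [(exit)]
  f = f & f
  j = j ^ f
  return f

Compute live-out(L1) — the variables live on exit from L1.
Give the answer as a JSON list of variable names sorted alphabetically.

Per-block:
  L0: {f,j} / ∅
  L1: {b,j} / {f,j}
  L2: {b,j} / ∅
  L3: {j} / {b,j}
  L4: {j,m} / ∅
  L5: {f,j} / {b,f}
  L6: {a} / {b}
  L7: {b,f} / {b,j}
  L8: {j,m} / {f}
  L9: {f,j} / {f,j}

Liveness:
  L0 li=∅ lo={f,j}
  L1 li={f,j} lo={b,f,j}
  L2 li={f} lo={b,f,j}
  L3 li={b,f,j} lo={f}
  L4 li={b,f} lo={b,f,j}
  L5 li={b,f} lo={b,j}
  L6 li={b} lo=∅
  L7 li={b,j} lo={f}
  L8 li={f} lo={f,j}
  L9 li={f,j} lo=∅

live-out(L1) = ["b", "f", "j"]

Answer: ["b", "f", "j"]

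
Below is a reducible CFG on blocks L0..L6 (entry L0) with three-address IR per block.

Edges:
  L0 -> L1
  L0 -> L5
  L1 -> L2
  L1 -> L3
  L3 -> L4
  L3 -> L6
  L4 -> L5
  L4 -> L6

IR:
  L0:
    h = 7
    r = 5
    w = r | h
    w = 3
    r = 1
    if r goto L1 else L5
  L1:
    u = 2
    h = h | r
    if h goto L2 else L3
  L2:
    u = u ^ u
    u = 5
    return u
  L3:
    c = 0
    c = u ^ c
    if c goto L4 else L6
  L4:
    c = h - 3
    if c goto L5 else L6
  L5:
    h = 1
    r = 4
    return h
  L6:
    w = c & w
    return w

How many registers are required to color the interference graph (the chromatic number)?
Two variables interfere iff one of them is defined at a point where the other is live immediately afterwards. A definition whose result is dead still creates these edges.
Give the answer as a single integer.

def/use:
  L0: {h,r,w} / ∅
  L1: {h,u} / {h,r}
  L2: {u} / {u}
  L3: {c} / {u}
  L4: {c} / {h}
  L5: {h,r} / ∅
  L6: {w} / {c,w}

Liveness:
  L0 li=∅ lo={h,r,w}
  L1 li={h,r,w} lo={h,u,w}
  L2 li={u} lo=∅
  L3 li={h,u,w} lo={c,h,w}
  L4 li={h,w} lo={c,w}
  L5 li=∅ lo=∅
  L6 li={c,w} lo=∅

Interfere edges:
  c: {h,u,w}
  h: {c,r,u,w}
  r: {h,u,w}
  u: {c,h,r,w}
  w: {c,h,r,u}

Colouring:
  lower bound: {c,h,u,w} mutually conflict ⇒ χ ≥ 4
  assign c→R3 h→R0 r→R3 u→R1 w→R2 — no edge inside a register ⇒ χ ≤ 4
  χ = 4

Answer: 4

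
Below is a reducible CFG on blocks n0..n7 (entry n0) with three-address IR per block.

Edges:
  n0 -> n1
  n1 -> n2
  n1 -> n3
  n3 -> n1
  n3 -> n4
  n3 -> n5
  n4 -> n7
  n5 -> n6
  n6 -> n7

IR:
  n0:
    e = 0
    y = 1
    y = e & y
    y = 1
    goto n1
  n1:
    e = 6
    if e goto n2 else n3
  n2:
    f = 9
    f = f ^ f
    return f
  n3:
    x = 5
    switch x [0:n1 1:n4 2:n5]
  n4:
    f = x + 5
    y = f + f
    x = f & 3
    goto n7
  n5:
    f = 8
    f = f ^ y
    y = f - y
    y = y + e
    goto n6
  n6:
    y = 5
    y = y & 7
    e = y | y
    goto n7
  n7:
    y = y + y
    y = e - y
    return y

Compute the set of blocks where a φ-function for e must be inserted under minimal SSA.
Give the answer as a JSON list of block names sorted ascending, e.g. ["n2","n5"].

Answer: ["n1", "n7"]

Working:
idom tree: n1←n0 n2←n1 n3←n1 n4←n3 n5←n3 n6←n5 n7←n3
Dom∩ at merges:
  n1: preds {n0,n3}: {n0} ∩ {n0,n1,n3} = {n0}; idom=n0
  n7: preds {n4,n6}: {n0,n1,n3,n4} ∩ {n0,n1,n3,n5,n6} = {n0,n1,n3}; idom=n3

Frontier:
  join n1 pred n0: · stop@n0
  join n1 pred n3: n3→n1 stop@n0
  join n7 pred n4: n4 stop@n3
  join n7 pred n6: n6→n5 stop@n3
  n0 → ∅
  n1 → {n1}
  n2 → ∅
  n3 → {n1}
  n4 → {n7}
  n5 → {n7}
  n6 → {n7}
  n7 → ∅

φ for e: defs {n0,n1,n6}
  DF⁺ = {n1,n7}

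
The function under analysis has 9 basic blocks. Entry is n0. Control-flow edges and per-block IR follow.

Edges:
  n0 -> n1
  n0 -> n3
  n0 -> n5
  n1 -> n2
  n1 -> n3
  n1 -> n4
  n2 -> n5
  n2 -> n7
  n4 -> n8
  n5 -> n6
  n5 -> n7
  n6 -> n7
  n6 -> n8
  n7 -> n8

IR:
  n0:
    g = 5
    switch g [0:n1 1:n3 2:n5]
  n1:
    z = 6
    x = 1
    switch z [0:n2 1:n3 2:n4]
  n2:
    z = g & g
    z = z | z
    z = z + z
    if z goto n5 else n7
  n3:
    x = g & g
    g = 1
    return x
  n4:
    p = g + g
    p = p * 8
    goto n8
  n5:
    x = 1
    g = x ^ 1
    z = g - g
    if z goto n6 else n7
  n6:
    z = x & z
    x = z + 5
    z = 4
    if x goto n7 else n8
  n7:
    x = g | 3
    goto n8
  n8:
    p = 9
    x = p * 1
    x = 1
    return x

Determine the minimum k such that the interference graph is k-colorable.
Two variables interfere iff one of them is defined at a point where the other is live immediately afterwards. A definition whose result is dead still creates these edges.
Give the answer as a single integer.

Answer: 3

Derivation:
Block summaries:
  n0 def {g} use ∅
  n1 def {x,z} use ∅
  n2 def {z} use {g}
  n3 def {g,x} use {g}
  n4 def {p} use {g}
  n5 def {g,x,z} use ∅
  n6 def {x,z} use {x,z}
  n7 def {x} use {g}
  n8 def {p,x} use ∅

Live sets:
  n0 li=∅ lo={g}
  n1 li={g} lo={g}
  n2 li={g} lo={g}
  n3 li={g} lo=∅
  n4 li={g} lo=∅
  n5 li=∅ lo={g,x,z}
  n6 li={g,x,z} lo={g}
  n7 li={g} lo=∅
  n8 li=∅ lo=∅

Interfere edges:
  g↔{x,z}
  p↔∅
  x↔{g,z}
  z↔{g,x}

Registers:
  lower bound: {g,x,z} mutually conflict ⇒ χ ≥ 3
  assign g→r0 p→r0 x→r1 z→r2 — no edge inside a register ⇒ χ ≤ 3
  χ = 3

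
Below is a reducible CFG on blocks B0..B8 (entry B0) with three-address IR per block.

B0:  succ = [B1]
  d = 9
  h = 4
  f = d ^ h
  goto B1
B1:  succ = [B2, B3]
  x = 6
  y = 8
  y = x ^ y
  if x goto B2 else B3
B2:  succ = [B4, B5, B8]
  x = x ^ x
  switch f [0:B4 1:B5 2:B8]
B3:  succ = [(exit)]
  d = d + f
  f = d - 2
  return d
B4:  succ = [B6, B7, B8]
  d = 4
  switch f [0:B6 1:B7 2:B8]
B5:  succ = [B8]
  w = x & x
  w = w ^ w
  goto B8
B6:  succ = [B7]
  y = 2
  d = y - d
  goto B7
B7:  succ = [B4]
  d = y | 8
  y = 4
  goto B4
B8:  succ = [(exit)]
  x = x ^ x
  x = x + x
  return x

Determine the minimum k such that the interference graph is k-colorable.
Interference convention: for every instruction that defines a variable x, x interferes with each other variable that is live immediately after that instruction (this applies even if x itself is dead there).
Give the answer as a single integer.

def/use:
  B0: def={d,f,h} ue=∅
  B1: def={x,y} ue=∅
  B2: def={x} ue={f,x}
  B3: def={d,f} ue={d,f}
  B4: def={d} ue={f}
  B5: def={w} ue={x}
  B6: def={d,y} ue={d}
  B7: def={d,y} ue={y}
  B8: def={x} ue={x}

Live sets:
  B0: in=∅ out={d,f}
  B1: in={d,f} out={d,f,x,y}
  B2: in={f,x,y} out={f,x,y}
  B3: in={d,f} out=∅
  B4: in={f,x,y} out={d,f,x,y}
  B5: in={x} out={x}
  B6: in={d,f,x} out={f,x,y}
  B7: in={f,x,y} out={f,x,y}
  B8: in={x} out=∅

Conflict graph:
  d — {f,h,x,y}
  f — {d,x,y}
  h — {d}
  w — {x}
  x — {d,f,w,y}
  y — {d,f,x}

Registers:
  clique {d,f,x,y} ⇒ need ≥ 4
  4-colouring: r0={d,w}  r1={h,x}  r2={f}  r3={y}
  χ = 4

Answer: 4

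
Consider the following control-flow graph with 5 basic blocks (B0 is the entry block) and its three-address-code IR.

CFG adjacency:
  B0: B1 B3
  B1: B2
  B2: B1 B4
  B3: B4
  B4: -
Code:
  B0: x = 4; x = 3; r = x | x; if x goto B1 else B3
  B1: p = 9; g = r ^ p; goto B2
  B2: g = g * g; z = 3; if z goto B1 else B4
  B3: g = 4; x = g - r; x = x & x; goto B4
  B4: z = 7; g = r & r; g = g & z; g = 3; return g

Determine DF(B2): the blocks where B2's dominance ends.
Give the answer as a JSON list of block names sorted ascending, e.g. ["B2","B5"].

idom tree: B1←B0 B2←B1 B3←B0 B4←B0
Dom at joins:
  B1: preds {B0,B2}: {B0} ∩ {B0,B1,B2} = {B0}; idom=B0
  B4: preds {B2,B3}: {B0,B1,B2} ∩ {B0,B3} = {B0}; idom=B0

DF derivation:
  join B1 pred B0: · stop@B0
  join B1 pred B2: B2→B1 stop@B0
  join B4 pred B2: B2→B1 stop@B0
  join B4 pred B3: B3 stop@B0
  B0: DF=∅
  B1: DF={B1,B4}
  B2: DF={B1,B4}
  B3: DF={B4}
  B4: DF=∅

DF(B2) = ["B1", "B4"]

Answer: ["B1", "B4"]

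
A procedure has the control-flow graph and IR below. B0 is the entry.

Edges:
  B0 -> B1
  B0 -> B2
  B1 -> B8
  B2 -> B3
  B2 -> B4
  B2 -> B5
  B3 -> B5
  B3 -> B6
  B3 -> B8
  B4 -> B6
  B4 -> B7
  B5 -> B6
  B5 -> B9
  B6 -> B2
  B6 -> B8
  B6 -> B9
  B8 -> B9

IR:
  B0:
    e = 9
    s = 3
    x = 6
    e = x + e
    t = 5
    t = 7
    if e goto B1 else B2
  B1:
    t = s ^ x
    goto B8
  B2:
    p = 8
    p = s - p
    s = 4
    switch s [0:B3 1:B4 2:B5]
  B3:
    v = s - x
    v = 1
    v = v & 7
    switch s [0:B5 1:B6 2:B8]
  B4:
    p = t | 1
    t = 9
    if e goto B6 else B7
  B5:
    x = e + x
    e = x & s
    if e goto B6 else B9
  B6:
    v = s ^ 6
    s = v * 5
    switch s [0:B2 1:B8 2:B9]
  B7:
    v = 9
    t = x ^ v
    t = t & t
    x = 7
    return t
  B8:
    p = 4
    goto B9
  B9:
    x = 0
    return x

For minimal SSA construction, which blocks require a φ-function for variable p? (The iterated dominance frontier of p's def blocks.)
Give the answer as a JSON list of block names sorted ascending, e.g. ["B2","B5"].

Answer: ["B2", "B6", "B8", "B9"]

Working:
idom tree: B1←B0 B2←B0 B3←B2 B4←B2 B5←B2 B6←B2 B7←B4 B8←B0 B9←B0
Join-block Dom:
  B2: preds {B0,B6}: {B0} ∩ {B0,B2,B6} = {B0}; idom=B0
  B5: preds {B2,B3}: {B0,B2} ∩ {B0,B2,B3} = {B0,B2}; idom=B2
  B6: preds {B3,B4,B5}: {B0,B2,B3} ∩ {B0,B2,B4} ∩ {B0,B2,B5} = {B0,B2}; idom=B2
  B8: preds {B1,B3,B6}: {B0,B1} ∩ {B0,B2,B3} ∩ {B0,B2,B6} = {B0}; idom=B0
  B9: preds {B5,B6,B8}: {B0,B2,B5} ∩ {B0,B2,B6} ∩ {B0,B8} = {B0}; idom=B0

DF derivation:
  join B2 pred B0: · stop@B0
  join B2 pred B6: B6→B2 stop@B0
  join B5 pred B2: · stop@B2
  join B5 pred B3: B3 stop@B2
  join B6 pred B3: B3 stop@B2
  join B6 pred B4: B4 stop@B2
  join B6 pred B5: B5 stop@B2
  join B8 pred B1: B1 stop@B0
  join B8 pred B3: B3→B2 stop@B0
  join B8 pred B6: B6→B2 stop@B0
  join B9 pred B5: B5→B2 stop@B0
  join B9 pred B6: B6→B2 stop@B0
  join B9 pred B8: B8 stop@B0
  B0 → ∅
  B1 → {B8}
  B2 → {B2,B8,B9}
  B3 → {B5,B6,B8}
  B4 → {B6}
  B5 → {B6,B9}
  B6 → {B2,B8,B9}
  B7 → ∅
  B8 → {B9}
  B9 → ∅

φ for p: defs {B2,B4,B8}
  DF⁺ = {B2,B6,B8,B9}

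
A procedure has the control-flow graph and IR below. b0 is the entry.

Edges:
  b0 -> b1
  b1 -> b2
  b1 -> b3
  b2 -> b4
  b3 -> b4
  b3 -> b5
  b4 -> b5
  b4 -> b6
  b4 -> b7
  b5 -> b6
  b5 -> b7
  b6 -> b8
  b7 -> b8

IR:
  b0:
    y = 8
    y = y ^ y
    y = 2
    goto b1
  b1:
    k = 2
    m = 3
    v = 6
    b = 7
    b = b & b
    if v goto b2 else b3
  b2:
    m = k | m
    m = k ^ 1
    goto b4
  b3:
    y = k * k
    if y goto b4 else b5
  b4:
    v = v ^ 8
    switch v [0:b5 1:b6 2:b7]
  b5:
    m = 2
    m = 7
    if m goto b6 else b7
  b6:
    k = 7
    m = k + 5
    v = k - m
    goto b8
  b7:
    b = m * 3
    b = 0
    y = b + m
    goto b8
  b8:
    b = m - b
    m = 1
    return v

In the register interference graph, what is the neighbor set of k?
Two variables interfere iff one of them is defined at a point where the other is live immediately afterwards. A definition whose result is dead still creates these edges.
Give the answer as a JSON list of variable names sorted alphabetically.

Block summaries:
  b0: def={y} ue=∅
  b1: def={b,k,m,v} ue=∅
  b2: def={m} ue={k,m}
  b3: def={y} ue={k}
  b4: def={v} ue={v}
  b5: def={m} ue=∅
  b6: def={k,m,v} ue=∅
  b7: def={b,y} ue={m}
  b8: def={b,m} ue={b,m,v}

Liveness:
  b0: in=∅ out=∅
  b1: in=∅ out={b,k,m,v}
  b2: in={b,k,m,v} out={b,m,v}
  b3: in={b,k,m,v} out={b,m,v}
  b4: in={b,m,v} out={b,m,v}
  b5: in={b,v} out={b,m,v}
  b6: in={b} out={b,m,v}
  b7: in={m,v} out={b,m,v}
  b8: in={b,m,v} out=∅

Conflict graph:
  b↔{k,m,v,y}
  k↔{b,m,v}
  m↔{b,k,v,y}
  v↔{b,k,m,y}
  y↔{b,m,v}

N(k) = ["b", "m", "v"]

Answer: ["b", "m", "v"]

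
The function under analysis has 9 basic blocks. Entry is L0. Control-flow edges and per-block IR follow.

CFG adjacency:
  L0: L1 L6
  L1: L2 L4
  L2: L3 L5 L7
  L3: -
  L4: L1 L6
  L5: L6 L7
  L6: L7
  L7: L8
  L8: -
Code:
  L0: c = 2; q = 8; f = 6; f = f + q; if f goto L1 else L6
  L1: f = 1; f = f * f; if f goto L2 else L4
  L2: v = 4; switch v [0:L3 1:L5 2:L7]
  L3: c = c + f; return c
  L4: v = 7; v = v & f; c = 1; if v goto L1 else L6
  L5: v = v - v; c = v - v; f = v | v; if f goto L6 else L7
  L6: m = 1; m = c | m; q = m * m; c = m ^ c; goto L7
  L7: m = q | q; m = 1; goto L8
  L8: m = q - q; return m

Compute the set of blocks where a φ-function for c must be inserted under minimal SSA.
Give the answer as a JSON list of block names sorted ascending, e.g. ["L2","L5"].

Answer: ["L1", "L6", "L7"]

Derivation:
idom tree: L1←L0 L2←L1 L3←L2 L4←L1 L5←L2 L6←L0 L7←L0 L8←L7
Dom at joins:
  L1: preds {L0,L4}: {L0} ∩ {L0,L1,L4} = {L0}; idom=L0
  L6: preds {L0,L4,L5}: {L0} ∩ {L0,L1,L4} ∩ {L0,L1,L2,L5} = {L0}; idom=L0
  L7: preds {L2,L5,L6}: {L0,L1,L2} ∩ {L0,L1,L2,L5} ∩ {L0,L6} = {L0}; idom=L0

Frontier:
  join L1 pred L0: · stop@L0
  join L1 pred L4: L4→L1 stop@L0
  join L6 pred L0: · stop@L0
  join L6 pred L4: L4→L1 stop@L0
  join L6 pred L5: L5→L2→L1 stop@L0
  join L7 pred L2: L2→L1 stop@L0
  join L7 pred L5: L5→L2→L1 stop@L0
  join L7 pred L6: L6 stop@L0
  DF(L0)=∅
  DF(L1)={L1,L6,L7}
  DF(L2)={L6,L7}
  DF(L3)=∅
  DF(L4)={L1,L6}
  DF(L5)={L6,L7}
  DF(L6)={L7}
  DF(L7)=∅
  DF(L8)=∅

φ for c: defs {L0,L3,L4,L5,L6}
  DF⁺ = {L1,L6,L7}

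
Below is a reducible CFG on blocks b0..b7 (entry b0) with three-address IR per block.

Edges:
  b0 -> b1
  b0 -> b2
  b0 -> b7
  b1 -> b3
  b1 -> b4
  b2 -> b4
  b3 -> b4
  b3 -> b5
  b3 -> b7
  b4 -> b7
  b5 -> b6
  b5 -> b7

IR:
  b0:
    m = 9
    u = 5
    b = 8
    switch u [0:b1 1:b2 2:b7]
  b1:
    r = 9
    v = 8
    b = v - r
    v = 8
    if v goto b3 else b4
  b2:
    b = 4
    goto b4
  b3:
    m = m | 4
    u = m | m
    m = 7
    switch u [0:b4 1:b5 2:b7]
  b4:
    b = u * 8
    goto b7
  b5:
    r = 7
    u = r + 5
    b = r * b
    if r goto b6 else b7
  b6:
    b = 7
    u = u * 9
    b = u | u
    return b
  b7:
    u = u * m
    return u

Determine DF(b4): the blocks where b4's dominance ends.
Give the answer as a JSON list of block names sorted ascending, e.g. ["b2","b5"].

idom tree: b1←b0 b2←b0 b3←b1 b4←b0 b5←b3 b6←b5 b7←b0
Dom∩ at merges:
  b4: preds {b1,b2,b3}: {b0,b1} ∩ {b0,b2} ∩ {b0,b1,b3} = {b0}; idom=b0
  b7: preds {b0,b3,b4,b5}: {b0} ∩ {b0,b1,b3} ∩ {b0,b4} ∩ {b0,b1,b3,b5} = {b0}; idom=b0

DF derivation:
  join b4 pred b1: b1 stop@b0
  join b4 pred b2: b2 stop@b0
  join b4 pred b3: b3→b1 stop@b0
  join b7 pred b0: · stop@b0
  join b7 pred b3: b3→b1 stop@b0
  join b7 pred b4: b4 stop@b0
  join b7 pred b5: b5→b3→b1 stop@b0
  b0 → ∅
  b1 → {b4,b7}
  b2 → {b4}
  b3 → {b4,b7}
  b4 → {b7}
  b5 → {b7}
  b6 → ∅
  b7 → ∅

DF(b4) = ["b7"]

Answer: ["b7"]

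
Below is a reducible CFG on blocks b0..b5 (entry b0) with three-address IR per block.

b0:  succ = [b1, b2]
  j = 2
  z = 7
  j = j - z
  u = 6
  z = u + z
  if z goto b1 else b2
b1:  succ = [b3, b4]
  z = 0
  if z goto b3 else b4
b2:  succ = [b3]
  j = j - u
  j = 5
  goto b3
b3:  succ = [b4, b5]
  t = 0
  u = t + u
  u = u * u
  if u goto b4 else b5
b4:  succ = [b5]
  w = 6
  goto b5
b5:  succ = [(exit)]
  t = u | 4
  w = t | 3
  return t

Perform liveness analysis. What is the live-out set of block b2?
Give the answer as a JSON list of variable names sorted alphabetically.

Per-block:
  b0: def={j,u,z} ue=∅
  b1: def={z} ue=∅
  b2: def={j} ue={j,u}
  b3: def={t,u} ue={u}
  b4: def={w} ue=∅
  b5: def={t,w} ue={u}

Backward fixpoint:
  b0 li=∅ lo={j,u}
  b1 li={u} lo={u}
  b2 li={j,u} lo={u}
  b3 li={u} lo={u}
  b4 li={u} lo={u}
  b5 li={u} lo=∅

live-out(b2) = ["u"]

Answer: ["u"]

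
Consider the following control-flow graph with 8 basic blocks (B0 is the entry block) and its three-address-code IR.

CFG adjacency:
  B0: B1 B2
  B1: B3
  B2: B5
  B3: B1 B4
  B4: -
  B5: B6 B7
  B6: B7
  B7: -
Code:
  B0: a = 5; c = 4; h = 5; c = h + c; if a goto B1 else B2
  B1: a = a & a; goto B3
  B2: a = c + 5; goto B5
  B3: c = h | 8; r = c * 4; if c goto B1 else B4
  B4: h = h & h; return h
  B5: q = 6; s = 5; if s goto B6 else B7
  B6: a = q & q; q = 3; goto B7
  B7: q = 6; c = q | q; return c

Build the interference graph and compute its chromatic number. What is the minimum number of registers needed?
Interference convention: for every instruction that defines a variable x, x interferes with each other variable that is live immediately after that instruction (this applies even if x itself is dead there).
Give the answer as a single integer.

Answer: 4

Analysis:
Per-block:
  B0: def={a,c,h} ue=∅
  B1: def={a} ue={a}
  B2: def={a} ue={c}
  B3: def={c,r} ue={h}
  B4: def={h} ue={h}
  B5: def={q,s} ue=∅
  B6: def={a,q} ue={q}
  B7: def={c,q} ue=∅

Backward fixpoint:
  B0: in=∅ out={a,c,h}
  B1: in={a,h} out={a,h}
  B2: in={c} out=∅
  B3: in={a,h} out={a,h}
  B4: in={h} out=∅
  B5: in=∅ out={q}
  B6: in={q} out=∅
  B7: in=∅ out=∅

Interfere edges:
  a — {c,h,r}
  c — {a,h,r}
  h — {a,c,r}
  q — {s}
  r — {a,c,h}
  s — {q}

Chromatic number:
  {a,c,h,r} pairwise interfere (4-clique) ⇒ χ ≥ 4
  4-colouring: R0={a,q}  R1={c,s}  R2={h}  R3={r}
  χ = 4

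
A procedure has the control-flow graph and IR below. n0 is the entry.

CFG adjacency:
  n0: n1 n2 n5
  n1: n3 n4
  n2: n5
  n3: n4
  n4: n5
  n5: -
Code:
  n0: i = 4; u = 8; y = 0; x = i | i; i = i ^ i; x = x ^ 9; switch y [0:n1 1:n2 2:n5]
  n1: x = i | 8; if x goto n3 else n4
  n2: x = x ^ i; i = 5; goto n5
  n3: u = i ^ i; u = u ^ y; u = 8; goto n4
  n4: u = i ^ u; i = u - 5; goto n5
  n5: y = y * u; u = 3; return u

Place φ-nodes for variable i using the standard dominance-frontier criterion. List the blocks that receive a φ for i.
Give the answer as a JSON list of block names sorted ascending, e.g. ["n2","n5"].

Answer: ["n5"]

Working:
idom tree: n1←n0 n2←n0 n3←n1 n4←n1 n5←n0
Join-block Dom:
  n4: preds {n1,n3}: {n0,n1} ∩ {n0,n1,n3} = {n0,n1}; idom=n1
  n5: preds {n0,n2,n4}: {n0} ∩ {n0,n2} ∩ {n0,n1,n4} = {n0}; idom=n0

DF derivation:
  join n4 pred n1: · stop@n1
  join n4 pred n3: n3 stop@n1
  join n5 pred n0: · stop@n0
  join n5 pred n2: n2 stop@n0
  join n5 pred n4: n4→n1 stop@n0
  n0: DF=∅
  n1: DF={n5}
  n2: DF={n5}
  n3: DF={n4}
  n4: DF={n5}
  n5: DF=∅

φ for i: defs {n0,n2,n4}
  DF⁺ = {n5}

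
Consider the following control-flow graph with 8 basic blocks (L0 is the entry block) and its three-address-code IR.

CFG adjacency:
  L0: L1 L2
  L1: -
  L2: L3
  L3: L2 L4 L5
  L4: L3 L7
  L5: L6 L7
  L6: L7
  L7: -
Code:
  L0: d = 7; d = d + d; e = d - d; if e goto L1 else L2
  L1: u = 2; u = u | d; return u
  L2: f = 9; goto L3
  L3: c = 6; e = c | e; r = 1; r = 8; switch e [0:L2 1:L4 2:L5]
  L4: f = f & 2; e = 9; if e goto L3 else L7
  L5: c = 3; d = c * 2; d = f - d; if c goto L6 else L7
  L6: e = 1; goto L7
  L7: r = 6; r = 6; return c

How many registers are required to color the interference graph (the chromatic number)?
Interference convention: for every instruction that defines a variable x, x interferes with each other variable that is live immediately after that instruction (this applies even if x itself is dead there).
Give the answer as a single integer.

Answer: 4

Analysis:
def/use:
  L0: {d,e} / ∅
  L1: {u} / {d}
  L2: {f} / ∅
  L3: {c,e,r} / {e}
  L4: {e,f} / {f}
  L5: {c,d} / {f}
  L6: {e} / ∅
  L7: {r} / {c}

Liveness:
  L0: in=∅ out={d,e}
  L1: in={d} out=∅
  L2: in={e} out={e,f}
  L3: in={e,f} out={c,e,f}
  L4: in={c,f} out={c,e,f}
  L5: in={f} out={c}
  L6: in={c} out={c}
  L7: in={c} out=∅

Interfere edges:
  c↔{d,e,f,r}
  d↔{c,e,f,u}
  e↔{c,d,f,r}
  f↔{c,d,e,r}
  r↔{c,e,f}
  u↔{d}

Colouring:
  lower bound: {c,d,e,f} mutually conflict ⇒ χ ≥ 4
  assign c→c0 d→c1 e→c2 f→c3 r→c1 u→c0 — no edge inside a register ⇒ χ ≤ 4
  χ = 4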